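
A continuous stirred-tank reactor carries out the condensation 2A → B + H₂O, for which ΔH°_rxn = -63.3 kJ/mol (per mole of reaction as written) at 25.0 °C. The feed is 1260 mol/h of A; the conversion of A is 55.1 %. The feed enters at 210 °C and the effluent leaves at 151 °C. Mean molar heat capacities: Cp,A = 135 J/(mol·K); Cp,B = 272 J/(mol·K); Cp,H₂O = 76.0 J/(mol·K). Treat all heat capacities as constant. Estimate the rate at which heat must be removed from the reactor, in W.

Extent of reaction ξ = 0.551 × 1260 / 2 = 347.13 mol/h
Reaction term: ξ·ΔH°_rxn = 347.13 × -63.3 = -21973 kJ/h
Sensible, feed 210→25 °C: -31468 kJ/h
Outlet flows (mol/h): A 565.74, B 347.13, H₂O 347.13
Sensible, products 25→151 °C: 24844 kJ/h
Q = ΔH = -28598 kJ/h = -7.9438 kW
Heat removed = 7943.8 W

Q_out = 7940 W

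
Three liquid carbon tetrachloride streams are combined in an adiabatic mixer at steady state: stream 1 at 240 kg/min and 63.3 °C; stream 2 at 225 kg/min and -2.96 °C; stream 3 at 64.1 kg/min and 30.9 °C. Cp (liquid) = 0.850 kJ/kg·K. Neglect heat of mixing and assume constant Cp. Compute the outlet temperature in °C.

Energy balance with Q = 0: Σ ṁᵢCp,ᵢ(T_out − Tᵢ) = 0
T_out = Σ ṁᵢCp,ᵢTᵢ / Σ ṁᵢCp,ᵢ
      = 14031 / 449.74 = 31.198 °C

T_out = 31.2 °C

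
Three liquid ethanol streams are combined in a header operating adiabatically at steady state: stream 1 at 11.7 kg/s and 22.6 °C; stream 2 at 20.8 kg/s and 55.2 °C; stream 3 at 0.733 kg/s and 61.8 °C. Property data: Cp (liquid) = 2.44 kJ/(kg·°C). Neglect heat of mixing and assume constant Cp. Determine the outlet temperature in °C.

Energy balance with Q = 0: Σ ṁᵢCp,ᵢ(T_out − Tᵢ) = 0
Σ ṁᵢCp,ᵢTᵢ = 11.7×2.44×22.6 + 20.8×2.44×55.2 + 0.733×2.44×61.8 = 3557.2
Σ ṁᵢCp,ᵢ = 11.7×2.44 + 20.8×2.44 + 0.733×2.44 = 81.089
T_out = 3557.2 / 81.089 = 43.868 °C

T_out = 43.9 °C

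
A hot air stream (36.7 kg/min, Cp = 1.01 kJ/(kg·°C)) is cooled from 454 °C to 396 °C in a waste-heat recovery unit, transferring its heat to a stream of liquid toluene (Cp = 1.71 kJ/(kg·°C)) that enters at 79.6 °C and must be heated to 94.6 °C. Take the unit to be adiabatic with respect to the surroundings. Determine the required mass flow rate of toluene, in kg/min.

Heat released by hot stream: Q = 36.7 × 1.01 × (454 − 396) = 2149.9 kJ/min
Energy balance on cold side (adiabatic exchanger): Q = ṁ_c·Cp_c·(T_c,out − T_c,in)
ṁ_c = 2149.9 / [1.71 × (94.6 − 79.6)] = 83.816 kg/min

ṁ_c = 83.8 kg/min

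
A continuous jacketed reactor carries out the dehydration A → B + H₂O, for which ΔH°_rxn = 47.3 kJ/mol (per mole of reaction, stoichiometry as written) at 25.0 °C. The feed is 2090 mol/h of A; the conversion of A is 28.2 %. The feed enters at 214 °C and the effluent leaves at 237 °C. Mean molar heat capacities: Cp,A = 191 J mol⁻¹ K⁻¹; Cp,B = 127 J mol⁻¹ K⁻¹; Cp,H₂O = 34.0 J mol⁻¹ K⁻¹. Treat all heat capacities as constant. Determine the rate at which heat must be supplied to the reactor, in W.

Q_in = 9250 W

Extent of reaction ξ = 0.282 × 2090 = 589.38 mol/h
Reaction term: ξ·ΔH°_rxn = 589.38 × 47.3 = 27878 kJ/h
Sensible, feed 214→25 °C: -75447 kJ/h
Outlet flows (mol/h): A 1500.6, B 589.38, H₂O 589.38
Sensible, products 25→237 °C: 80880 kJ/h
Q = ΔH = 33311 kJ/h = 9.2529 kW
Heat supplied = 9252.9 W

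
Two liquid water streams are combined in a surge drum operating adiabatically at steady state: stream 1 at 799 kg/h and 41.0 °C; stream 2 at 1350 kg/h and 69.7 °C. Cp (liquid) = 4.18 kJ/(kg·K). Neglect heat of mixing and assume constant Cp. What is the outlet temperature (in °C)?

T_out = 59.0 °C

Adiabatic, steady state ⇒ Σ ṁᵢCp,ᵢ(T_out − Tᵢ) = 0
Σ ṁᵢCp,ᵢTᵢ = 799×4.18×41.0 + 1350×4.18×69.7 = 530250
Σ ṁᵢCp,ᵢ = 799×4.18 + 1350×4.18 = 8982.8
T_out = 530250 / 8982.8 = 59.029 °C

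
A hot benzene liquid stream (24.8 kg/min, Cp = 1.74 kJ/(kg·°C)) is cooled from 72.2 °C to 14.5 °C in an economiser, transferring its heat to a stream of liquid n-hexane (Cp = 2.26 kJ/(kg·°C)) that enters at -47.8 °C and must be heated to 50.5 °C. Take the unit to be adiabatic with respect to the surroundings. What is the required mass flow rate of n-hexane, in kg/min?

ṁ_c = 11.2 kg/min

Heat released by hot stream: Q = 24.8 × 1.74 × (72.2 − 14.5) = 2489.9 kJ/min
Energy balance on cold side (adiabatic exchanger): Q = ṁ_c·Cp_c·(T_c,out − T_c,in)
ṁ_c = 2489.9 / [2.26 × (50.5 − -47.8)] = 11.208 kg/min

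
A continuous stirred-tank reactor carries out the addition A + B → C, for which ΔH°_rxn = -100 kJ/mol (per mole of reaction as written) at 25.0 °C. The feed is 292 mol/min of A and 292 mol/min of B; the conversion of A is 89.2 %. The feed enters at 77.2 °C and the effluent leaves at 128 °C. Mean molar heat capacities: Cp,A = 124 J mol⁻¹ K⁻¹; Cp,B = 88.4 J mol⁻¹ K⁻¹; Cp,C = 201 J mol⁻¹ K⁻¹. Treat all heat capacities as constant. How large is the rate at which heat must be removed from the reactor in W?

Q_out = 387000 W

Extent of reaction ξ = 0.892 × 292 = 260.46 mol/min
Reaction term: ξ·ΔH°_rxn = 260.46 × -100 = -26046 kJ/min
Sensible, feed 77.2→25 °C: -3237.5 kJ/min
Outlet flows (mol/min): A 31.536, B 31.536, C 260.46
Sensible, products 25→128 °C: 6082.3 kJ/min
Q = ΔH = -23202 kJ/min = -386.69 kW
Heat removed = 386690 W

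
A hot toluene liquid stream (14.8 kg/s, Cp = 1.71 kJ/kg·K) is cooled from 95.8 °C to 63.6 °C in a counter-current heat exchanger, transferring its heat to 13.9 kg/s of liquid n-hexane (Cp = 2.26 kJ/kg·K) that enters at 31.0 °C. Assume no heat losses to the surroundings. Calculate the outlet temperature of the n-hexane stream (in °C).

Heat released by hot stream: Q = 14.8 × 1.71 × (95.8 − 63.6) = 814.92 kJ/s
Energy balance on cold side (adiabatic exchanger): Q = ṁ_c·Cp_c·(T_c,out − T_c,in)
T_c,out = 31.0 + 814.92/(13.9 × 2.26) = 56.941 °C

T_c,out = 56.9 °C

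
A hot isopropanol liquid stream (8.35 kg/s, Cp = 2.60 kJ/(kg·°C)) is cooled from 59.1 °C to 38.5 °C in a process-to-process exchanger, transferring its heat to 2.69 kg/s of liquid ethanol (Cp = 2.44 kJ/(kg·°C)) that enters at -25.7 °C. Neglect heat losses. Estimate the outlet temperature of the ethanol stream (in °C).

Heat released by hot stream: Q = 8.35 × 2.60 × (59.1 − 38.5) = 447.23 kJ/s
Energy balance on cold side (adiabatic exchanger): Q = ṁ_c·Cp_c·(T_c,out − T_c,in)
T_c,out = -25.7 + 447.23/(2.69 × 2.44) = 42.437 °C

T_c,out = 42.4 °C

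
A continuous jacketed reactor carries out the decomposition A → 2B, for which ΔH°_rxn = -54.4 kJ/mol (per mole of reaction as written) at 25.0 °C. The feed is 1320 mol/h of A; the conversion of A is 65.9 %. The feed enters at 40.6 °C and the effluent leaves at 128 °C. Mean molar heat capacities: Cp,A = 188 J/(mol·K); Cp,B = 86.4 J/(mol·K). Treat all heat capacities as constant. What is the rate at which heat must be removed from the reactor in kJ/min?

Q_out = 450 kJ/min

Extent of reaction ξ = 0.659 × 1320 = 869.88 mol/h
Reaction term: ξ·ΔH°_rxn = 869.88 × -54.4 = -47321 kJ/h
Sensible, feed 40.6→25 °C: -3871.3 kJ/h
Outlet flows (mol/h): A 450.12, B 1739.8
Sensible, products 25→128 °C: 24199 kJ/h
Q = ΔH = -26994 kJ/h = -7.4984 kW
Heat removed = 449.9 kJ/min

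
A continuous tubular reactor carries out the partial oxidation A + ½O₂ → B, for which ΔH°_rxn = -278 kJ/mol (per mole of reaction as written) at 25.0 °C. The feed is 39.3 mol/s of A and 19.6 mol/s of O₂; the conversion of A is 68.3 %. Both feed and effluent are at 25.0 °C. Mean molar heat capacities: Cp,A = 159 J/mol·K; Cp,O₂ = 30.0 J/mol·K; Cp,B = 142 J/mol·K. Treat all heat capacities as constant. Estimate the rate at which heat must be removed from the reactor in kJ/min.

Q_out = 448000 kJ/min

Extent of reaction ξ = 0.683 × 39.3 = 26.842 mol/s
Reaction term: ξ·ΔH°_rxn = 26.842 × -278 = -7462 kJ/s
Q = ΔH = -7462 kJ/s = -7462 kW
Heat removed = 447720 kJ/min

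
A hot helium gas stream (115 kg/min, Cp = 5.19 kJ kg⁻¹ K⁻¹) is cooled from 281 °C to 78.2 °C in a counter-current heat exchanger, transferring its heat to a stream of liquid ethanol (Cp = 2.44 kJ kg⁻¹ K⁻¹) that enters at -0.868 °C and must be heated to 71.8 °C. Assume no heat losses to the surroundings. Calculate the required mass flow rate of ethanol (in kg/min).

ṁ_c = 683 kg/min

Heat released by hot stream: Q = 115 × 5.19 × (281 − 78.2) = 121040 kJ/min
Energy balance on cold side (adiabatic exchanger): Q = ṁ_c·Cp_c·(T_c,out − T_c,in)
ṁ_c = 121040 / [2.44 × (71.8 − -0.868)] = 682.65 kg/min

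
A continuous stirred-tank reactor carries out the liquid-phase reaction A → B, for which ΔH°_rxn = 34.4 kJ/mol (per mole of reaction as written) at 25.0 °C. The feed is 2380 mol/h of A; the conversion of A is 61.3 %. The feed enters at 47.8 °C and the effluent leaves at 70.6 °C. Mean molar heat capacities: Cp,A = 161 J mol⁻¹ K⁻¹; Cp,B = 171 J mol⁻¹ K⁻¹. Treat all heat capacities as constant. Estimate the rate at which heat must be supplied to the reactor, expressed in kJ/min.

Extent of reaction ξ = 0.613 × 2380 = 1458.9 mol/h
Reaction term: ξ·ΔH°_rxn = 1458.9 × 34.4 = 50188 kJ/h
Sensible, feed 47.8→25 °C: -8736.5 kJ/h
Outlet flows (mol/h): A 921.06, B 1458.9
Sensible, products 25→70.6 °C: 18138 kJ/h
Q = ΔH = 59589 kJ/h = 16.553 kW
Heat supplied = 993.16 kJ/min

Q_in = 993 kJ/min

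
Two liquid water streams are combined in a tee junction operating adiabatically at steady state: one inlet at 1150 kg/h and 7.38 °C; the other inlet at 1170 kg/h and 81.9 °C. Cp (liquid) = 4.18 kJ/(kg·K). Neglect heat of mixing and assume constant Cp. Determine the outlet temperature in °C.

Energy balance with Q = 0: Σ ṁᵢCp,ᵢ(T_out − Tᵢ) = 0
Σ ṁᵢCp,ᵢTᵢ = 1150×4.18×7.38 + 1170×4.18×81.9 = 436020
Σ ṁᵢCp,ᵢ = 1150×4.18 + 1170×4.18 = 9697.6
T_out = 436020 / 9697.6 = 44.961 °C

T_out = 45.0 °C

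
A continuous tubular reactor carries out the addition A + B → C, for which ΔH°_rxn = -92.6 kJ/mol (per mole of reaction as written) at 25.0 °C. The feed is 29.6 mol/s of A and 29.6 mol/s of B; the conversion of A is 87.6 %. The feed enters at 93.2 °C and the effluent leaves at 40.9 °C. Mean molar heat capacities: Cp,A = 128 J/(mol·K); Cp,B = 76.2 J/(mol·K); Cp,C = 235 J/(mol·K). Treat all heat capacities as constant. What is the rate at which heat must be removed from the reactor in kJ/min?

Q_out = 162000 kJ/min

Extent of reaction ξ = 0.876 × 29.6 = 25.93 mol/s
Reaction term: ξ·ΔH°_rxn = 25.93 × -92.6 = -2401.1 kJ/s
Sensible, feed 93.2→25 °C: -412.22 kJ/s
Outlet flows (mol/s): A 3.6704, B 3.6704, C 25.93
Sensible, products 25→40.9 °C: 108.8 kJ/s
Q = ΔH = -2704.5 kJ/s = -2704.5 kW
Heat removed = 162270 kJ/min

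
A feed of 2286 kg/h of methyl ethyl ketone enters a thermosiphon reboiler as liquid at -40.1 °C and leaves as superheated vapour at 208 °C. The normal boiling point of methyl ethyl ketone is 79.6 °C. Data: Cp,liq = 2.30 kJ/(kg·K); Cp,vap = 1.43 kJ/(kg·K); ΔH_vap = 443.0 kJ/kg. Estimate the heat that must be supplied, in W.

liquid -40.1→79.6 °C: 275.31 kJ/kg
vaporisation at 79.6 °C: 443 kJ/kg
vapour 79.6→208 °C: 183.61 kJ/kg
Δh = 275.31 + 443 + 183.61 = 901.92 kJ/kg
Q = ṁ·Δh = 2286 kg/h × 901.92 kJ/kg = 2.0618e+06 kJ/h
|Q| = 572.72 kW = 572720 W

Q = 573000 W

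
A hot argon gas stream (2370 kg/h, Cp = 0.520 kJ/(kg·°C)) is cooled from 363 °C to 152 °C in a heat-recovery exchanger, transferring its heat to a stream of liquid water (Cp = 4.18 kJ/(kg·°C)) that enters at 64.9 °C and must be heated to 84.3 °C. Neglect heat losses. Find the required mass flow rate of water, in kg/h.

Heat released by hot stream: Q = 2370 × 0.520 × (363 − 152) = 260040 kJ/h
Energy balance on cold side (adiabatic exchanger): Q = ṁ_c·Cp_c·(T_c,out − T_c,in)
ṁ_c = 260040 / [4.18 × (84.3 − 64.9)] = 3206.7 kg/h

ṁ_c = 3210 kg/h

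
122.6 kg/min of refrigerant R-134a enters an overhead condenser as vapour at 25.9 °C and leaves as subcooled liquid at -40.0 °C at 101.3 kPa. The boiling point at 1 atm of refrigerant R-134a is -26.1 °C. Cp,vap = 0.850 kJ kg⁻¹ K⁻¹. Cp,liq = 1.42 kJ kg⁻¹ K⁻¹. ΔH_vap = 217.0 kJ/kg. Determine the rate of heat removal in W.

vapour 25.9→-26.1 °C: -44.2 kJ/kg
condensation at -26.1 °C: -217 kJ/kg
liquid -26.1→-40.0 °C: -19.738 kJ/kg
Δh = -44.2 + -217 + -19.738 = -280.94 kJ/kg
Q = ṁ·Δh = 122.6 kg/min × -280.94 kJ/kg = -34443 kJ/min
|Q| = 574.05 kW = 574050 W

Q_c = 574000 W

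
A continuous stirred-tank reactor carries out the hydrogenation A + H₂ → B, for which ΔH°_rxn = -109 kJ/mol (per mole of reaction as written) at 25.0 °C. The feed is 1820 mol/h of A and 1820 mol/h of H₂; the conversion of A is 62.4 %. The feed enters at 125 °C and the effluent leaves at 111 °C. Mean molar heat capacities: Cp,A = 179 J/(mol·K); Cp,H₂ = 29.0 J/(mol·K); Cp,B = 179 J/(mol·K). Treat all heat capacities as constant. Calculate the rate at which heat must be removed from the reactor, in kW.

Extent of reaction ξ = 0.624 × 1820 = 1135.7 mol/h
Reaction term: ξ·ΔH°_rxn = 1135.7 × -109 = -123790 kJ/h
Sensible, feed 125→25 °C: -37856 kJ/h
Outlet flows (mol/h): A 684.32, H₂ 684.32, B 1135.7
Sensible, products 25→111 °C: 29724 kJ/h
Q = ΔH = -131920 kJ/h = -36.645 kW
Heat removed = 36.645 kW

Q_out = 36.6 kW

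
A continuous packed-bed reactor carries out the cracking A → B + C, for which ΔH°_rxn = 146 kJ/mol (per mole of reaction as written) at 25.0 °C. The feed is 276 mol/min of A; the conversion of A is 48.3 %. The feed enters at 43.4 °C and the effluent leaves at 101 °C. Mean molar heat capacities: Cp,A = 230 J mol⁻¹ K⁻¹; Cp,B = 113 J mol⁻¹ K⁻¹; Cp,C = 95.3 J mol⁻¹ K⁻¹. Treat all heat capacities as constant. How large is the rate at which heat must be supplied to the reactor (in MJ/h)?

Q_in = 1370 MJ/h

Extent of reaction ξ = 0.483 × 276 = 133.31 mol/min
Reaction term: ξ·ΔH°_rxn = 133.31 × 146 = 19463 kJ/min
Sensible, feed 43.4→25 °C: -1168 kJ/min
Outlet flows (mol/min): A 142.69, B 133.31, C 133.31
Sensible, products 25→101 °C: 4604.6 kJ/min
Q = ΔH = 22900 kJ/min = 381.66 kW
Heat supplied = 1374 MJ/h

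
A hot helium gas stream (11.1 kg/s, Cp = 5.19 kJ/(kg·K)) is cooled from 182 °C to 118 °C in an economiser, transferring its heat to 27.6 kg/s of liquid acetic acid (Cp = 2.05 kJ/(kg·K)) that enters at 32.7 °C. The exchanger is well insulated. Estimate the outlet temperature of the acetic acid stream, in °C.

T_c,out = 97.9 °C

Heat released by hot stream: Q = 11.1 × 5.19 × (182 − 118) = 3687 kJ/s
Energy balance on cold side (adiabatic exchanger): Q = ṁ_c·Cp_c·(T_c,out − T_c,in)
T_c,out = 32.7 + 3687/(27.6 × 2.05) = 97.864 °C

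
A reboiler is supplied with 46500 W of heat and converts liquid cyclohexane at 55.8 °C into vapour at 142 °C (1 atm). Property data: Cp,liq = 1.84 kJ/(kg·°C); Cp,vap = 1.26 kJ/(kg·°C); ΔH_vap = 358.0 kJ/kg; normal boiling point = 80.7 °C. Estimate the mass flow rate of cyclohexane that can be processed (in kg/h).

Δh = 1.84×(80.7−55.8) + 358.0 + 1.26×(142−80.7) = 481.05 kJ/kg
Q = 46500 W = 46.5 kJ/s = 167400 kJ/h
ṁ = Q/Δh = 167400 / 481.05 = 347.99 kg/h

ṁ = 348 kg/h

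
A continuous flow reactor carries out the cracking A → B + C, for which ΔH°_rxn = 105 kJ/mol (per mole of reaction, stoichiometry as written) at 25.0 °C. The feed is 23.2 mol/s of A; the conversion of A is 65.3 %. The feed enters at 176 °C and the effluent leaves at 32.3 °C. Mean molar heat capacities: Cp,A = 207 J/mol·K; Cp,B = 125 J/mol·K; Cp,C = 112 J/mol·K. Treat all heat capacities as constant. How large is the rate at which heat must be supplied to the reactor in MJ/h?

Extent of reaction ξ = 0.653 × 23.2 = 15.15 mol/s
Reaction term: ξ·ΔH°_rxn = 15.15 × 105 = 1590.7 kJ/s
Sensible, feed 176→25 °C: -725.16 kJ/s
Outlet flows (mol/s): A 8.0504, B 15.15, C 15.15
Sensible, products 25→32.3 °C: 38.375 kJ/s
Q = ΔH = 903.92 kJ/s = 903.92 kW
Heat supplied = 3254.1 MJ/h

Q_in = 3250 MJ/h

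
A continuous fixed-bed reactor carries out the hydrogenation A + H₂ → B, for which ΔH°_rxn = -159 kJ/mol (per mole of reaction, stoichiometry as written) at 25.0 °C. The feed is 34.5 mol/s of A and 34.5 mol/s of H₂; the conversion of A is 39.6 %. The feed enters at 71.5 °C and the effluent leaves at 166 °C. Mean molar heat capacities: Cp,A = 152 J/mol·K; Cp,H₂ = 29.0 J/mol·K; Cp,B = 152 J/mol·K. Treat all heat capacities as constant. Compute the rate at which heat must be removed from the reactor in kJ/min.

Q_out = 98300 kJ/min

Extent of reaction ξ = 0.396 × 34.5 = 13.662 mol/s
Reaction term: ξ·ΔH°_rxn = 13.662 × -159 = -2172.3 kJ/s
Sensible, feed 71.5→25 °C: -290.37 kJ/s
Outlet flows (mol/s): A 20.838, H₂ 20.838, B 13.662
Sensible, products 25→166 °C: 824.61 kJ/s
Q = ΔH = -1638 kJ/s = -1638 kW
Heat removed = 98281 kJ/min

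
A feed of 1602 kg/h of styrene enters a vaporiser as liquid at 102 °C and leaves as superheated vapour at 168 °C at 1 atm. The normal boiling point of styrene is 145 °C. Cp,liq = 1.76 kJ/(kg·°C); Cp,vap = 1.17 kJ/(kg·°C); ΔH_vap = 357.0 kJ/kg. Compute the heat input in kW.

Q = 205 kW

liquid 102→145 °C: 75.68 kJ/kg
vaporisation at 145 °C: 357 kJ/kg
vapour 145→168 °C: 26.91 kJ/kg
Δh = 75.68 + 357 + 26.91 = 459.59 kJ/kg
Q = ṁ·Δh = 1602 kg/h × 459.59 kJ/kg = 736260 kJ/h
|Q| = 204.52 kW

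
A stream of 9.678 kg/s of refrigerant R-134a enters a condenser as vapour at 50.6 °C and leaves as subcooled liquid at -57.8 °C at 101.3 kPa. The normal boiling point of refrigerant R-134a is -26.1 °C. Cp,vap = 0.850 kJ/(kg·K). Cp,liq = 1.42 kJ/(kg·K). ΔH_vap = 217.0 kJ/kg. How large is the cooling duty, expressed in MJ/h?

Q_c = 11400 MJ/h

vapour 50.6→-26.1 °C: -65.195 kJ/kg
condensation at -26.1 °C: -217 kJ/kg
liquid -26.1→-57.8 °C: -45.014 kJ/kg
Δh = -65.195 + -217 + -45.014 = -327.21 kJ/kg
Q = ṁ·Δh = 9.678 kg/s × -327.21 kJ/kg = -3166.7 kJ/s
|Q| = 3166.7 kW = 11400 MJ/h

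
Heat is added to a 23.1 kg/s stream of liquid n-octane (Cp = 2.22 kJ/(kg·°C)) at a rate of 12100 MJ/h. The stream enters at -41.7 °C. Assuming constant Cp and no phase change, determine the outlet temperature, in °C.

T_out = 23.8 °C

Q = 12100 MJ/h = 3361.1 kJ/s
ΔT = Q/(ṁ·Cp) = 3361.1/(23.1×2.22) = 65.542 K
T_out = -41.7 + 65.542 = 23.842 °C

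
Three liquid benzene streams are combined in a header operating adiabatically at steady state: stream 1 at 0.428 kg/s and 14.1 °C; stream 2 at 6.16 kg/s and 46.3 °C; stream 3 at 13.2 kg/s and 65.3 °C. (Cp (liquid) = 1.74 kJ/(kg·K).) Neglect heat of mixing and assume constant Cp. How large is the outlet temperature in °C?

T_out = 58.3 °C

Adiabatic, steady state ⇒ Σ ṁᵢCp,ᵢ(T_out − Tᵢ) = 0
Σ ṁᵢCp,ᵢTᵢ = 0.428×1.74×14.1 + 6.16×1.74×46.3 + 13.2×1.74×65.3 = 2006.6
Σ ṁᵢCp,ᵢ = 0.428×1.74 + 6.16×1.74 + 13.2×1.74 = 34.431
T_out = 2006.6 / 34.431 = 58.278 °C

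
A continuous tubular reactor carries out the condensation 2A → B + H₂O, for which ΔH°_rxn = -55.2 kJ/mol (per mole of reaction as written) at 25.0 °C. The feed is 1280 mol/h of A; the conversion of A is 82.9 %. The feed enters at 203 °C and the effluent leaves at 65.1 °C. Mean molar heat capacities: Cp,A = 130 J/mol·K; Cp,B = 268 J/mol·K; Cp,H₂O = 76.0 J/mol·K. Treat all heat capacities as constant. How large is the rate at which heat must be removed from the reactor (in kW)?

Extent of reaction ξ = 0.829 × 1280 / 2 = 530.56 mol/h
Reaction term: ξ·ΔH°_rxn = 530.56 × -55.2 = -29287 kJ/h
Sensible, feed 203→25 °C: -29619 kJ/h
Outlet flows (mol/h): A 218.88, B 530.56, H₂O 530.56
Sensible, products 25→65.1 °C: 8459.8 kJ/h
Q = ΔH = -50446 kJ/h = -14.013 kW
Heat removed = 14.013 kW

Q_out = 14.0 kW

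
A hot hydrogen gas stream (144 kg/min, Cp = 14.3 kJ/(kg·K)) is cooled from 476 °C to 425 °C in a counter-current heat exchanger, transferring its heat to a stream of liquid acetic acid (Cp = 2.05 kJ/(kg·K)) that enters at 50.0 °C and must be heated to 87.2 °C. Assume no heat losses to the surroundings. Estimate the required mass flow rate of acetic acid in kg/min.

Heat released by hot stream: Q = 144 × 14.3 × (476 − 425) = 105020 kJ/min
Energy balance on cold side (adiabatic exchanger): Q = ṁ_c·Cp_c·(T_c,out − T_c,in)
ṁ_c = 105020 / [2.05 × (87.2 − 50.0)] = 1377.1 kg/min

ṁ_c = 1380 kg/min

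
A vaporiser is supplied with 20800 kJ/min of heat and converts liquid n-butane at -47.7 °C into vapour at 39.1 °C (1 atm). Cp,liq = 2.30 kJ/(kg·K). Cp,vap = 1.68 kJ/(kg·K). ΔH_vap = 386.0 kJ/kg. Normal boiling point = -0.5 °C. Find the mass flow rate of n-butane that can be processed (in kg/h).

ṁ = 2220 kg/h

Δh = 2.30×(-0.5−-47.7) + 386.0 + 1.68×(39.1−-0.5) = 561.09 kJ/kg
Q = 20800 kJ/min = 346.67 kJ/s = 1.248e+06 kJ/h
ṁ = Q/Δh = 1.248e+06 / 561.09 = 2224.3 kg/h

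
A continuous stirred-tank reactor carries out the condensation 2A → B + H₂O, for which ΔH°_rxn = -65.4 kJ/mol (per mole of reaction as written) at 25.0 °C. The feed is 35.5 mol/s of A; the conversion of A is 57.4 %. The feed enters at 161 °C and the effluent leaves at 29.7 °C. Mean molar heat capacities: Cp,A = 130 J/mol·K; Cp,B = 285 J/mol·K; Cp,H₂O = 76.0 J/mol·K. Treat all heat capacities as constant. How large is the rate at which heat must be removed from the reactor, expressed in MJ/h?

Q_out = 4560 MJ/h

Extent of reaction ξ = 0.574 × 35.5 / 2 = 10.188 mol/s
Reaction term: ξ·ΔH°_rxn = 10.188 × -65.4 = -666.33 kJ/s
Sensible, feed 161→25 °C: -627.64 kJ/s
Outlet flows (mol/s): A 15.123, B 10.188, H₂O 10.188
Sensible, products 25→29.7 °C: 26.527 kJ/s
Q = ΔH = -1267.4 kJ/s = -1267.4 kW
Heat removed = 4562.8 MJ/h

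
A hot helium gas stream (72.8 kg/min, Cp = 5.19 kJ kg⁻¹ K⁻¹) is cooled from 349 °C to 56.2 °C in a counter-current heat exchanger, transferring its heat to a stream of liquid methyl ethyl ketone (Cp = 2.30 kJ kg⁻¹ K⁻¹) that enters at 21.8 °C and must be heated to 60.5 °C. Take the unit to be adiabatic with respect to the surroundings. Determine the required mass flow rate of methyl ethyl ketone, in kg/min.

Heat released by hot stream: Q = 72.8 × 5.19 × (349 − 56.2) = 110630 kJ/min
Energy balance on cold side (adiabatic exchanger): Q = ṁ_c·Cp_c·(T_c,out − T_c,in)
ṁ_c = 110630 / [2.30 × (60.5 − 21.8)] = 1242.9 kg/min

ṁ_c = 1240 kg/min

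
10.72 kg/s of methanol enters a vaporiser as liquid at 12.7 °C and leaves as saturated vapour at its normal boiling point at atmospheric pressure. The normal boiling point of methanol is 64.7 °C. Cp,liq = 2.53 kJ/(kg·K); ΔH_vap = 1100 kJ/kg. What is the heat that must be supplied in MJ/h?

Q = 47500 MJ/h

liquid 12.7→64.7 °C: 131.56 kJ/kg
vaporisation at 64.7 °C: 1100 kJ/kg
Δh = 131.56 + 1100 = 1231.6 kJ/kg
Q = ṁ·Δh = 10.72 kg/s × 1231.6 kJ/kg = 13202 kJ/s
|Q| = 13202 kW = 47528 MJ/h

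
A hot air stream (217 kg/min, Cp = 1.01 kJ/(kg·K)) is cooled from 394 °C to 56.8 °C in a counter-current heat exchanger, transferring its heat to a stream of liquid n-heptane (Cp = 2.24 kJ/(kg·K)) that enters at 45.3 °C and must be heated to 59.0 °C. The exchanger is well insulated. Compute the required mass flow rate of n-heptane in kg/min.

ṁ_c = 2410 kg/min

Heat released by hot stream: Q = 217 × 1.01 × (394 − 56.8) = 73904 kJ/min
Energy balance on cold side (adiabatic exchanger): Q = ṁ_c·Cp_c·(T_c,out − T_c,in)
ṁ_c = 73904 / [2.24 × (59.0 − 45.3)] = 2408.2 kg/min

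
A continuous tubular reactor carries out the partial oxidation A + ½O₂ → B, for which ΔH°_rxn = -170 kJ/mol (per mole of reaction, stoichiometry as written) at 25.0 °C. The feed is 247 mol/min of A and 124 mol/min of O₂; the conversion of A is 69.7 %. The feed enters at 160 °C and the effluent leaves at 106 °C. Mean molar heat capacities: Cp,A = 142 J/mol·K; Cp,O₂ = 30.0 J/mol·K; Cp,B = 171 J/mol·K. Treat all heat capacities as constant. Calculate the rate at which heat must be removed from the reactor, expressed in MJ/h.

Q_out = 1870 MJ/h

Extent of reaction ξ = 0.697 × 247 = 172.16 mol/min
Reaction term: ξ·ΔH°_rxn = 172.16 × -170 = -29267 kJ/min
Sensible, feed 160→25 °C: -5237.2 kJ/min
Outlet flows (mol/min): A 74.841, O₂ 37.921, B 172.16
Sensible, products 25→106 °C: 3337.5 kJ/min
Q = ΔH = -31167 kJ/min = -519.44 kW
Heat removed = 1870 MJ/h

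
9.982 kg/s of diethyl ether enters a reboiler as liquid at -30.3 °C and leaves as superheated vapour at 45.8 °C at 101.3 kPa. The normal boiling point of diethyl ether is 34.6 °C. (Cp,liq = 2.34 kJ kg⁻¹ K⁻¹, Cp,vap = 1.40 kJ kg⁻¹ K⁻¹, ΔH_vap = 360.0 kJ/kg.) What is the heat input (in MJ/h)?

liquid -30.3→34.6 °C: 151.87 kJ/kg
vaporisation at 34.6 °C: 360 kJ/kg
vapour 34.6→45.8 °C: 15.68 kJ/kg
Δh = 151.87 + 360 + 15.68 = 527.55 kJ/kg
Q = ṁ·Δh = 9.982 kg/s × 527.55 kJ/kg = 5266 kJ/s
|Q| = 5266 kW = 18957 MJ/h

Q = 19000 MJ/h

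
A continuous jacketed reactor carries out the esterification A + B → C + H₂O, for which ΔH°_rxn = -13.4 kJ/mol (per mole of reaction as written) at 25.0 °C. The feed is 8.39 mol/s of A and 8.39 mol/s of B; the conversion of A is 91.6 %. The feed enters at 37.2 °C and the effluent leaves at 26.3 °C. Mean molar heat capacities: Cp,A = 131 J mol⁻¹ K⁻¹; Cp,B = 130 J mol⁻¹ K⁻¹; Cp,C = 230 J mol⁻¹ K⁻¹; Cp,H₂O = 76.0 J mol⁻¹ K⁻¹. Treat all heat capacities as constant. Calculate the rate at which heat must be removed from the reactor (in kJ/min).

Q_out = 7580 kJ/min

Extent of reaction ξ = 0.916 × 8.39 = 7.6852 mol/s
Reaction term: ξ·ΔH°_rxn = 7.6852 × -13.4 = -102.98 kJ/s
Sensible, feed 37.2→25 °C: -26.715 kJ/s
Outlet flows (mol/s): A 0.70476, B 0.70476, C 7.6852, H₂O 7.6852
Sensible, products 25→26.3 °C: 3.2963 kJ/s
Q = ΔH = -126.4 kJ/s = -126.4 kW
Heat removed = 7584.1 kJ/min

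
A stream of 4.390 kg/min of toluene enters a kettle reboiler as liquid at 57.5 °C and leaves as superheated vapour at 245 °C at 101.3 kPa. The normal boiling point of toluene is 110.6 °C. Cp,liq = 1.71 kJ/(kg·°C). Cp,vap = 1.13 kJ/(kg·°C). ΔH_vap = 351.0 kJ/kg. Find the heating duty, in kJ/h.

Q = 156000 kJ/h

liquid 57.5→110.6 °C: 90.801 kJ/kg
vaporisation at 110.6 °C: 351 kJ/kg
vapour 110.6→245 °C: 151.87 kJ/kg
Δh = 90.801 + 351 + 151.87 = 593.67 kJ/kg
Q = ṁ·Δh = 4.390 kg/min × 593.67 kJ/kg = 2606.2 kJ/min
|Q| = 43.437 kW = 156370 kJ/h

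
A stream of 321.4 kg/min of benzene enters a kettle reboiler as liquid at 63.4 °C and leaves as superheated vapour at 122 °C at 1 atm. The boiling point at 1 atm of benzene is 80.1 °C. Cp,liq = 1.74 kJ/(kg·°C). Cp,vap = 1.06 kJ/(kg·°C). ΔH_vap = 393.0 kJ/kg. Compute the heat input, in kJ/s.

liquid 63.4→80.1 °C: 29.058 kJ/kg
vaporisation at 80.1 °C: 393 kJ/kg
vapour 80.1→122 °C: 44.414 kJ/kg
Δh = 29.058 + 393 + 44.414 = 466.47 kJ/kg
Q = ṁ·Δh = 321.4 kg/min × 466.47 kJ/kg = 149920 kJ/min
|Q| = 2498.7 kW

Q = 2500 kJ/s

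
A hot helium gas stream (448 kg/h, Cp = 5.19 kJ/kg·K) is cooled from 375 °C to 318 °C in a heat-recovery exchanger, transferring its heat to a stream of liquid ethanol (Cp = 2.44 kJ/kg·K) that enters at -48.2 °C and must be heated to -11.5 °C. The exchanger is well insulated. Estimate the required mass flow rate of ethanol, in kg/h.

ṁ_c = 1480 kg/h

Heat released by hot stream: Q = 448 × 5.19 × (375 − 318) = 132530 kJ/h
Energy balance on cold side (adiabatic exchanger): Q = ṁ_c·Cp_c·(T_c,out − T_c,in)
ṁ_c = 132530 / [2.44 × (-11.5 − -48.2)] = 1480 kg/h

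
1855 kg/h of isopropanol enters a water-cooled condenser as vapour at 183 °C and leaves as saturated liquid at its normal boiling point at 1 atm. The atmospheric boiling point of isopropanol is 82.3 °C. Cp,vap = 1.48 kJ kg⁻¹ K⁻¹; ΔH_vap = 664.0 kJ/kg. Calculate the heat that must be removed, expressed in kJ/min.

vapour 183→82.3 °C: -149.04 kJ/kg
condensation at 82.3 °C: -664 kJ/kg
Δh = -149.04 + -664 = -813.04 kJ/kg
Q = ṁ·Δh = 1855 kg/h × -813.04 kJ/kg = -1.5082e+06 kJ/h
|Q| = 418.94 kW = 25136 kJ/min

Q_c = 25100 kJ/min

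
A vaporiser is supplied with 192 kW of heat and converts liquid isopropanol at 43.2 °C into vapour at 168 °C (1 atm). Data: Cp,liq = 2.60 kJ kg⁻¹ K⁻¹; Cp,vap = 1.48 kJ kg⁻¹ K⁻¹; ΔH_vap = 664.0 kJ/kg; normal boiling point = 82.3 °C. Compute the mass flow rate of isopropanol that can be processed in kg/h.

ṁ = 774 kg/h

Δh = 2.60×(82.3−43.2) + 664.0 + 1.48×(168−82.3) = 892.5 kJ/kg
Q = 192 kW = 192 kJ/s = 691200 kJ/h
ṁ = Q/Δh = 691200 / 892.5 = 774.46 kg/h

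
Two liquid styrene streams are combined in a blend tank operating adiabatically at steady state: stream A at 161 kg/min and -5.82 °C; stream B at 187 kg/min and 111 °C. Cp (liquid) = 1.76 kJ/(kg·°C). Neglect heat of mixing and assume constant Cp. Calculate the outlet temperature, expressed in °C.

T_out = 57.0 °C

Adiabatic, steady state ⇒ Σ ṁᵢCp,ᵢ(T_out − Tᵢ) = 0
Σ ṁᵢCp,ᵢTᵢ = 161×1.76×-5.82 + 187×1.76×111 = 34883
Σ ṁᵢCp,ᵢ = 161×1.76 + 187×1.76 = 612.48
T_out = 34883 / 612.48 = 56.954 °C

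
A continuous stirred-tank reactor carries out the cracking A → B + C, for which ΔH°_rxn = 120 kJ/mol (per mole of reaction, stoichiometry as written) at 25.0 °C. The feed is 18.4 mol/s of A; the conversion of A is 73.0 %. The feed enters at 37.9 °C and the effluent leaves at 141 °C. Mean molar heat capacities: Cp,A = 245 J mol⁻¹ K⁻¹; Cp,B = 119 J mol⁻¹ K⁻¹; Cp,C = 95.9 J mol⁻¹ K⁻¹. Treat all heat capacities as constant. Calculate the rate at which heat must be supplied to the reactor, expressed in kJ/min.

Q_in = 122000 kJ/min

Extent of reaction ξ = 0.730 × 18.4 = 13.432 mol/s
Reaction term: ξ·ΔH°_rxn = 13.432 × 120 = 1611.8 kJ/s
Sensible, feed 37.9→25 °C: -58.153 kJ/s
Outlet flows (mol/s): A 4.968, B 13.432, C 13.432
Sensible, products 25→141 °C: 476.03 kJ/s
Q = ΔH = 2029.7 kJ/s = 2029.7 kW
Heat supplied = 121780 kJ/min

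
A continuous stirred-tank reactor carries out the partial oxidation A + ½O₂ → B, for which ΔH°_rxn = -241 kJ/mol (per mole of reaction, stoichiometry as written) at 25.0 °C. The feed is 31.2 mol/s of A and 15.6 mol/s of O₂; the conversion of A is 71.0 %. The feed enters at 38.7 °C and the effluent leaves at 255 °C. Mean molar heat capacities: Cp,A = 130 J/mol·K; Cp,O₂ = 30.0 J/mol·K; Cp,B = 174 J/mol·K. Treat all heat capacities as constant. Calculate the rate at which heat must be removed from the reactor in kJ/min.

Extent of reaction ξ = 0.710 × 31.2 = 22.152 mol/s
Reaction term: ξ·ΔH°_rxn = 22.152 × -241 = -5338.6 kJ/s
Sensible, feed 38.7→25 °C: -61.979 kJ/s
Outlet flows (mol/s): A 9.048, O₂ 4.524, B 22.152
Sensible, products 25→255 °C: 1188.3 kJ/s
Q = ΔH = -4212.3 kJ/s = -4212.3 kW
Heat removed = 252740 kJ/min

Q_out = 253000 kJ/min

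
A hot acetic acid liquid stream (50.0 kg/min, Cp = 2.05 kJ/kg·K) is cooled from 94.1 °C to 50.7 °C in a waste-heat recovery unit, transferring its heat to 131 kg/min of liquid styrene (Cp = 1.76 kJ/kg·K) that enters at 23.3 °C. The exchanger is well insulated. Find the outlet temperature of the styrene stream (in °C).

Heat released by hot stream: Q = 50.0 × 2.05 × (94.1 − 50.7) = 4448.5 kJ/min
Energy balance on cold side (adiabatic exchanger): Q = ṁ_c·Cp_c·(T_c,out − T_c,in)
T_c,out = 23.3 + 4448.5/(131 × 1.76) = 42.594 °C

T_c,out = 42.6 °C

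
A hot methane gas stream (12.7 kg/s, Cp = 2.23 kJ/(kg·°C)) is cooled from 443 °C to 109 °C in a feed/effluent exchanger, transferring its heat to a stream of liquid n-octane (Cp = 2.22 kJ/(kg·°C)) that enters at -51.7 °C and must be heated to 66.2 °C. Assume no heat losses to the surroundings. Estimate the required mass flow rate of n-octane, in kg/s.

Heat released by hot stream: Q = 12.7 × 2.23 × (443 − 109) = 9459.2 kJ/s
Energy balance on cold side (adiabatic exchanger): Q = ṁ_c·Cp_c·(T_c,out − T_c,in)
ṁ_c = 9459.2 / [2.22 × (66.2 − -51.7)] = 36.14 kg/s

ṁ_c = 36.1 kg/s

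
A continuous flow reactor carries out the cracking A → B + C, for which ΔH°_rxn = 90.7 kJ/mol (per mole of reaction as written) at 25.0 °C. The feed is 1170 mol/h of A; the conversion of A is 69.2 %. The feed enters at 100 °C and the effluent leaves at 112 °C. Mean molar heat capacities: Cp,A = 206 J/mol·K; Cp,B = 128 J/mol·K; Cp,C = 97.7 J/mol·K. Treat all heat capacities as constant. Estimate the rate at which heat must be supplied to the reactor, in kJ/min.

Q_in = 1300 kJ/min

Extent of reaction ξ = 0.692 × 1170 = 809.64 mol/h
Reaction term: ξ·ΔH°_rxn = 809.64 × 90.7 = 73434 kJ/h
Sensible, feed 100→25 °C: -18076 kJ/h
Outlet flows (mol/h): A 360.36, B 809.64, C 809.64
Sensible, products 25→112 °C: 22356 kJ/h
Q = ΔH = 77714 kJ/h = 21.587 kW
Heat supplied = 1295.2 kJ/min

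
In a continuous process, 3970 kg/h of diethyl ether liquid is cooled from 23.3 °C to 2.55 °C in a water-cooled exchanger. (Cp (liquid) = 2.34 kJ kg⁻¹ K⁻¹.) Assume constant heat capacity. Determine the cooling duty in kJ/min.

Q = ṁ·Cp·ΔT = 3970 × 2.34 × (2.55 − 23.3) = -192760 kJ/h
Converting: 192760 / 3600 s = 53.545 kW
Cooling duty = 3212.7 kJ/min

Q_c = 3210 kJ/min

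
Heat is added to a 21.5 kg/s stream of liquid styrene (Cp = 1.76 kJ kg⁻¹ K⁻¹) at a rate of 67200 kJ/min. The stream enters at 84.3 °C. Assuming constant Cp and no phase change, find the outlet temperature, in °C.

Q = 67200 kJ/min = 1120 kJ/s
ΔT = Q/(ṁ·Cp) = 1120/(21.5×1.76) = 29.598 K
T_out = 84.3 + 29.598 = 113.9 °C

T_out = 114 °C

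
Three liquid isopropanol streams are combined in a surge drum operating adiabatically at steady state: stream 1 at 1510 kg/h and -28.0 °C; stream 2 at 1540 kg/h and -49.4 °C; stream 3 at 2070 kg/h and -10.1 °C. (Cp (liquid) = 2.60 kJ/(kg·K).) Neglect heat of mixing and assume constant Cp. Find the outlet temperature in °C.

Adiabatic, steady state ⇒ Σ ṁᵢCp,ᵢ(T_out − Tᵢ) = 0
Σ ṁᵢCp,ᵢTᵢ = 1510×2.60×-28.0 + 1540×2.60×-49.4 + 2070×2.60×-10.1 = -362080
Σ ṁᵢCp,ᵢ = 1510×2.60 + 1540×2.60 + 2070×2.60 = 13312
T_out = -362080 / 13312 = -27.2 °C

T_out = -27.2 °C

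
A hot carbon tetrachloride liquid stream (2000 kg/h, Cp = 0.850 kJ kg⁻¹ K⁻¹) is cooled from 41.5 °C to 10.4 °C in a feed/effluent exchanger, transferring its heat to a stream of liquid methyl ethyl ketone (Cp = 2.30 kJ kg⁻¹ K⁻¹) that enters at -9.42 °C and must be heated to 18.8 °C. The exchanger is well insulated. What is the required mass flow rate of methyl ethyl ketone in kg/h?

Heat released by hot stream: Q = 2000 × 0.850 × (41.5 − 10.4) = 52870 kJ/h
Energy balance on cold side (adiabatic exchanger): Q = ṁ_c·Cp_c·(T_c,out − T_c,in)
ṁ_c = 52870 / [2.30 × (18.8 − -9.42)] = 814.56 kg/h

ṁ_c = 815 kg/h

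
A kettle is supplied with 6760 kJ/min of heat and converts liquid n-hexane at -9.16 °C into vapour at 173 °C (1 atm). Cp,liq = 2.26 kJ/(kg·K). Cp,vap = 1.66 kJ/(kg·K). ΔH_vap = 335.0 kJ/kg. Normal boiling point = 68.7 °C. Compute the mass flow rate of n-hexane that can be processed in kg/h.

Δh = 2.26×(68.7−-9.16) + 335.0 + 1.66×(173−68.7) = 684.1 kJ/kg
Q = 6760 kJ/min = 112.67 kJ/s = 405600 kJ/h
ṁ = Q/Δh = 405600 / 684.1 = 592.89 kg/h

ṁ = 593 kg/h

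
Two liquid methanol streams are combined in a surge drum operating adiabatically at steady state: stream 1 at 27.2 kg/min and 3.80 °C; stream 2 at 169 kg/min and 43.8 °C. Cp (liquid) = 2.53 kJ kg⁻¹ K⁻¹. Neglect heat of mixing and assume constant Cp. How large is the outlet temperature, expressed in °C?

T_out = 38.3 °C

No heat crosses the boundary, so H_out = H_in.
T_out = Σ ṁᵢCp,ᵢTᵢ / Σ ṁᵢCp,ᵢ
      = 18989 / 496.39 = 38.255 °C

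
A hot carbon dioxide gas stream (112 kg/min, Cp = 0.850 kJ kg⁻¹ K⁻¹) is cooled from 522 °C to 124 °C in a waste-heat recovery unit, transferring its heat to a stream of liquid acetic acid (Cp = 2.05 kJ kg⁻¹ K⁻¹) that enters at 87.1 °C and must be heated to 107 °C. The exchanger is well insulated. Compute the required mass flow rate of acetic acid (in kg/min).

ṁ_c = 929 kg/min

Heat released by hot stream: Q = 112 × 0.850 × (522 − 124) = 37890 kJ/min
Energy balance on cold side (adiabatic exchanger): Q = ṁ_c·Cp_c·(T_c,out − T_c,in)
ṁ_c = 37890 / [2.05 × (107 − 87.1)] = 928.78 kg/min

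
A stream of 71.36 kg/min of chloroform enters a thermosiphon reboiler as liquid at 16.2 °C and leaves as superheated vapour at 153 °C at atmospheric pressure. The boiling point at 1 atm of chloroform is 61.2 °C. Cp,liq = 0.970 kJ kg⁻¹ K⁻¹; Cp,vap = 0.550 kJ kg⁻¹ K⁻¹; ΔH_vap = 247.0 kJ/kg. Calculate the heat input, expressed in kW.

Q = 406 kW

liquid 16.2→61.2 °C: 43.65 kJ/kg
vaporisation at 61.2 °C: 247 kJ/kg
vapour 61.2→153 °C: 50.49 kJ/kg
Δh = 43.65 + 247 + 50.49 = 341.14 kJ/kg
Q = ṁ·Δh = 71.36 kg/min × 341.14 kJ/kg = 24344 kJ/min
|Q| = 405.73 kW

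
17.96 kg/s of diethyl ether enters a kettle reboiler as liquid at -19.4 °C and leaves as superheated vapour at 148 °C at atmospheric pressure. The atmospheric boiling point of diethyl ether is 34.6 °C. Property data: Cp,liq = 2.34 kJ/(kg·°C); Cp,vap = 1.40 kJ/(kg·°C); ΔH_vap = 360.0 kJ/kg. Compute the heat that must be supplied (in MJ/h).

liquid -19.4→34.6 °C: 126.36 kJ/kg
vaporisation at 34.6 °C: 360 kJ/kg
vapour 34.6→148 °C: 158.76 kJ/kg
Δh = 126.36 + 360 + 158.76 = 645.12 kJ/kg
Q = ṁ·Δh = 17.96 kg/s × 645.12 kJ/kg = 11586 kJ/s
|Q| = 11586 kW = 41711 MJ/h

Q = 41700 MJ/h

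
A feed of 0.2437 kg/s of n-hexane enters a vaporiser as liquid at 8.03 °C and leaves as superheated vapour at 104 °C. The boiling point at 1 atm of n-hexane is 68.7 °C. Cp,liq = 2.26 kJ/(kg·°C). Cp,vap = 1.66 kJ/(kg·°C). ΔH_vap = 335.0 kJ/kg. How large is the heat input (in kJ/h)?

liquid 8.03→68.7 °C: 137.11 kJ/kg
vaporisation at 68.7 °C: 335 kJ/kg
vapour 68.7→104 °C: 58.598 kJ/kg
Δh = 137.11 + 335 + 58.598 = 530.71 kJ/kg
Q = ṁ·Δh = 0.2437 kg/s × 530.71 kJ/kg = 129.33 kJ/s
|Q| = 129.33 kW = 465600 kJ/h

Q = 466000 kJ/h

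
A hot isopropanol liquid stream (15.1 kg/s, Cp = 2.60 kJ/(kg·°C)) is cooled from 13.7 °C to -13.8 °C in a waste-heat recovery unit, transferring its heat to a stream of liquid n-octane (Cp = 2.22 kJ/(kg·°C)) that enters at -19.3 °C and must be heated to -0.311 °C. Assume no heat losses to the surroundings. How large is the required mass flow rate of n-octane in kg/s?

ṁ_c = 25.6 kg/s

Heat released by hot stream: Q = 15.1 × 2.60 × (13.7 − -13.8) = 1079.6 kJ/s
Energy balance on cold side (adiabatic exchanger): Q = ṁ_c·Cp_c·(T_c,out − T_c,in)
ṁ_c = 1079.6 / [2.22 × (-0.311 − -19.3)] = 25.611 kg/s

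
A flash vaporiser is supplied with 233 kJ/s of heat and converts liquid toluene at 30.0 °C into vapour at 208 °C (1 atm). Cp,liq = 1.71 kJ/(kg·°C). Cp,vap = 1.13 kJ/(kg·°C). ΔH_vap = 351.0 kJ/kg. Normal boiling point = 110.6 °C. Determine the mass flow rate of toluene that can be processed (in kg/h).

Δh = 1.71×(110.6−30.0) + 351.0 + 1.13×(208−110.6) = 598.89 kJ/kg
Q = 233 kJ/s = 233 kJ/s = 838800 kJ/h
ṁ = Q/Δh = 838800 / 598.89 = 1400.6 kg/h

ṁ = 1400 kg/h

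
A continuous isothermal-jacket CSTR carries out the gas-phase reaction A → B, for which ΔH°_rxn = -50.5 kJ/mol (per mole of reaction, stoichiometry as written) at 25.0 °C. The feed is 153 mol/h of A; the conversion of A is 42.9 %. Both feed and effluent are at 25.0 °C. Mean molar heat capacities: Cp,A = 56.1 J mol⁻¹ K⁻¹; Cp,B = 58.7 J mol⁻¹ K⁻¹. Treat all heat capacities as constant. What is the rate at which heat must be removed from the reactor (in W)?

Q_out = 921 W

Extent of reaction ξ = 0.429 × 153 = 65.637 mol/h
Reaction term: ξ·ΔH°_rxn = 65.637 × -50.5 = -3314.7 kJ/h
Q = ΔH = -3314.7 kJ/h = -0.92074 kW
Heat removed = 920.74 W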